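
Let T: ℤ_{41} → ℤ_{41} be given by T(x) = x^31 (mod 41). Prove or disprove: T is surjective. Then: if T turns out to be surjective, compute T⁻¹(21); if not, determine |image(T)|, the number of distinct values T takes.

20

Since 41 is prime, the nonzero elements of ℤ_{41} form a cyclic group of order 40.
As gcd(31, 40) = 1, raising to the 31st power is a bijection on this group: if u^31 ≡ v^31 then (uv^{−1})^31 = 1, and the only element of order dividing gcd(31, 40) = 1 is 1, so u = v.
With T(0) = 0 this makes T injective on all of ℤ_{41}, hence bijective (finite equal-size domain and codomain). In particular T is surjective.
Since T is surjective, we find the preimage of 21. The inverse of x ↦ x^31 on (ℤ_{41})^× is x ↦ x^31, because 31·31 = 961 = 24·40 + 1 ≡ 1 (mod 40) and x^{40} = 1 for x ≠ 0 (Fermat). So T⁻¹(21) = 21^31 mod 41.
Repeated squaring mod 41: 21^1 ≡ 21, 21^2 ≡ 21² = 441 ≡ 31, 21^4 ≡ 31² = 961 ≡ 18, 21^8 ≡ 18² = 324 ≡ 37, 21^16 ≡ 37² = 1369 ≡ 16. Since 31 = 16 + 8 + 4 + 2 + 1, 21^31 ≡ 16·37·18·31·21: 16·37 = 592 ≡ 18, then 18·18 = 324 ≡ 37, then 37·31 = 1147 ≡ 40, then 40·21 = 840 ≡ 20. So 21^31 ≡ 20 (mod 41).
Hence T⁻¹(21) = 20.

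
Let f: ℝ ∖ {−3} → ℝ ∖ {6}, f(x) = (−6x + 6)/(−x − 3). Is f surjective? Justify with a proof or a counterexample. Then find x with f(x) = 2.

3

For any y ≠ 6, solving y(−x − 3) = −6x + 6 for x gives a well-defined x ≠ −3. So f is surjective.
Solving f(x) = 2: cross-multiplying gives −6x + 6 = 2(−x − 3), which rearranges to −4x = −12, so x = 3.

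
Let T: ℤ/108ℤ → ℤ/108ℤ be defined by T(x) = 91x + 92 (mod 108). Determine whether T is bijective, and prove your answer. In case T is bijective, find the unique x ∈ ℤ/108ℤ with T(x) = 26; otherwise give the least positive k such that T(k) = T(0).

Suppose T(a) = T(b) in ℤ/108ℤ. Then 91a + 92 ≡ 91b + 92 (mod 108), so 91(a − b) ≡ 0 (mod 108).
Since gcd(91, 108) = 1, 91 is invertible modulo 108, so a − b ≡ 0 (mod 108), i.e. a = b.
We now compute 91⁻¹ mod 108 explicitly. Euclid's algorithm: 108 = 1·91 + 17, 91 = 5·17 + 6, 17 = 2·6 + 5, 6 = 1·5 + 1; back-substituting gives 1 = 19·91 − 16·108, so 91⁻¹ ≡ 19 (mod 108).
For any y ∈ ℤ/108ℤ, x = 19(y − 92) mod 108 satisfies T(x) = 91·19(y − 92) + 92 ≡ y (since 91·19 ≡ 1 mod 108). So every y has a preimage.
So T is bijective.
Since T is bijective, we compute T⁻¹(26): solve 91x + 92 ≡ 26 (mod 108), i.e. 91x ≡ 42 (mod 108).
Multiplying by 91⁻¹ = 19 gives x ≡ 19·42 = 798 = 7·108 + 42 ≡ 42 (mod 108).
Check: T(42) = 91·42 + 92 = 3914 = 36·108 + 26 ≡ 26 (mod 108).

42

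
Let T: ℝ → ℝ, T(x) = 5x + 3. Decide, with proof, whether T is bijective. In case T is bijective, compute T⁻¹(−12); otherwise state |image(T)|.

-3

Suppose T(a) = T(b). Then 5a + 3 = 5b + 3, hence 5a = 5b, therefore a = b.
For any y ∈ ℝ, x = (y − 3)/5 satisfies T(x) = y.
So T is bijective.
Since T is bijective, we compute T⁻¹(−12) = (−12 − 3)/5 = −3.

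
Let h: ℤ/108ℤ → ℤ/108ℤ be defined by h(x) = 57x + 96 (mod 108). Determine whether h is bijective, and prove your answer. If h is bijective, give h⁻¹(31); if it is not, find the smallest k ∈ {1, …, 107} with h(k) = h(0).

We have gcd(57, 108) = 3 > 1. Taking a = 0 and b = 36: h(0) = 96 and h(36) = 57·36 + 96 = 2148 ≡ 96 (mod 108).
So h(0) = h(36) while 0 ≠ 36, therefore h is not injective, hence not bijective.
Since h is not bijective, we find the least positive k with h(k) = h(0): this means 57k ≡ 0 (mod 108), i.e. 108 ∣ 57k. Since gcd(57, 108) = 3, dividing through by 3 this holds exactly when 36 ∣ 19k, and as gcd(19, 36) = 1, exactly when 36 ∣ k.
The smallest positive such k is 36.

36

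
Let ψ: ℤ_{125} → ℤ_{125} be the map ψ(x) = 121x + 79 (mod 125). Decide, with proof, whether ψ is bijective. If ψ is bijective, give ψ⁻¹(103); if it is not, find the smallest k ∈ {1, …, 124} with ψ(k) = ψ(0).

Suppose ψ(s) = ψ(t) in ℤ_{125}. Then 121s + 79 ≡ 121t + 79 (mod 125), therefore 121(s − t) ≡ 0 (mod 125).
Since gcd(121, 125) = 1, 121 is invertible modulo 125, therefore s − t ≡ 0 (mod 125), i.e. s = t.
We now compute 121⁻¹ mod 125 explicitly. Euclid's algorithm: 125 = 1·121 + 4, 121 = 30·4 + 1; back-substituting gives 1 = 31·121 − 30·125, so 121⁻¹ ≡ 31 (mod 125).
For any y ∈ ℤ_{125}, x = 31(y − 79) mod 125 satisfies ψ(x) = 121·31(y − 79) + 79 ≡ y (since 121·31 ≡ 1 mod 125). So every y has a preimage.
So ψ is bijective.
Since ψ is bijective, we compute ψ⁻¹(103): solve 121x + 79 ≡ 103 (mod 125), i.e. 121x ≡ 24 (mod 125).
Multiplying by 121⁻¹ = 31 gives x ≡ 31·24 = 744 = 5·125 + 119 ≡ 119 (mod 125).
Check: ψ(119) = 121·119 + 79 = 14478 = 115·125 + 103 ≡ 103 (mod 125).

119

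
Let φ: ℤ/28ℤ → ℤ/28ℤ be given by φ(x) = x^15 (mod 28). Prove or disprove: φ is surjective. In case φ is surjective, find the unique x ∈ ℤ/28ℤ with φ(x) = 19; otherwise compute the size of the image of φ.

9

φ(2): Repeated squaring mod 28: 2^1 ≡ 2, 2^2 ≡ 2² = 4, 2^4 ≡ 4² = 16, 2^8 ≡ 16² = 256 ≡ 4. Since 15 = 8 + 4 + 2 + 1, 2^15 ≡ 4·16·4·2: 4·16 = 64 ≡ 8, then 8·4 = 32 ≡ 4, then 4·2 = 8. So 2^15 ≡ 8 (mod 28).
φ(4): Repeated squaring mod 28: 4^1 ≡ 4, 4^2 ≡ 4² = 16, 4^4 ≡ 16² = 256 ≡ 4, 4^8 ≡ 4² = 16. Since 15 = 8 + 4 + 2 + 1, 4^15 ≡ 16·4·16·4: 16·4 = 64 ≡ 8, then 8·16 = 128 ≡ 16, then 16·4 = 64 ≡ 8. So 4^15 ≡ 8 (mod 28).
So φ(2) = φ(4) = 8 while 2 ≠ 4, hence φ is not injective.
A non-injective map from the 28-element set ℤ/28ℤ to itself takes at most 27 distinct values, so it cannot be surjective. Thus φ is not surjective.
Since φ is not surjective, we determine |image(φ)|. Computing x^15 mod 28 for each x (by repeated squaring, reducing mod 28 at every step), the values φ(0), φ(1), …, φ(27) are: 0, 1, 8, 27, 8, 13, 20, 7, 8, 1, 20, 15, 20, 13, 0, 15, 8, 13, 8, 27, 20, 21, 8, 15, 20, 1, 20, 27.
The distinct values are {0, 1, 7, 8, 13, 15, 20, 21, 27}; there are 9 of them.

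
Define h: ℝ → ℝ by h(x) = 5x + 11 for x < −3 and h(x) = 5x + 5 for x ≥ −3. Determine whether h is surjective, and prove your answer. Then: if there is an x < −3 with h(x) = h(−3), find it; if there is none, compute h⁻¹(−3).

-21/5

Both pieces are strictly increasing (slopes 5 and 5), so each is injective on its own interval.
The left piece maps (−∞, −3) onto (−∞, −4); the right piece maps [−3, ∞) onto [−10, ∞).
The union (−∞, −4) ∪ [−10, ∞) covers ℝ, so h is surjective.
For the follow-up: the images overlap, so an x < −3 with h(x) = h(−3) exists. h(−3) = −10; solving 5x + 11 = −10 for x < −3 gives x = (−10 − 11)/5 = −21/5.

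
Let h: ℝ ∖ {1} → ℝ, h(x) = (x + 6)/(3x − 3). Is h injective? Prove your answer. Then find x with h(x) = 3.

15/8

Suppose h(a) = h(b). Cross-multiplying: (a + 6)(3b − 3) = (b + 6)(3a − 3).
Expanding both sides and cancelling the symmetric terms leaves −21·(a − b) = 0. Since −21 ≠ 0, a = b. Therefore h is injective.
Solving h(x) = 3: cross-multiplying gives x + 6 = 3(3x − 3), which rearranges to −8x = −15, so x = 15/8.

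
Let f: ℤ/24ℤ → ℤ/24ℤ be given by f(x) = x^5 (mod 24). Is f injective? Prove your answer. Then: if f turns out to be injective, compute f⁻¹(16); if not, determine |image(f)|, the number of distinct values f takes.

15

f(0) = 0^5 = 0.
f(6): Repeated squaring mod 24: 6^1 ≡ 6, 6^2 ≡ 6² = 36 ≡ 12, 6^4 ≡ 12² = 144 ≡ 0. Since 5 = 4 + 1, 6^5 ≡ 0·6: 0·6 = 0. So 6^5 ≡ 0 (mod 24).
So f(0) = f(6) = 0 while 0 ≠ 6, so f is not injective.
Since f is not injective, we determine |image(f)|. Computing x^5 mod 24 for each x (by repeated squaring, reducing mod 24 at every step), the values f(0), f(1), …, f(23) are: 0, 1, 8, 3, 16, 5, 0, 7, 8, 9, 16, 11, 0, 13, 8, 15, 16, 17, 0, 19, 8, 21, 16, 23.
The distinct values are {0, 1, 3, 5, 7, 8, 9, 11, 13, 15, 16, 17, 19, 21, 23}; there are 15 of them.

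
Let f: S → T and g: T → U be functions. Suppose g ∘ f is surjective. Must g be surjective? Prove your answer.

surjective

Let c ∈ U. Since g ∘ f is surjective, some a ∈ S has g(f(a)) = c. Then b = f(a) ∈ T satisfies g(b) = c. So g is surjective.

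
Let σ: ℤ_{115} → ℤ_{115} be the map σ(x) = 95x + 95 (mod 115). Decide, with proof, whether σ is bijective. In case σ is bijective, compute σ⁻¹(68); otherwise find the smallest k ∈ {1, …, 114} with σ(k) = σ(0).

23

We have gcd(95, 115) = 5 > 1. Taking a = 0 and b = 23: σ(0) = 95 and σ(23) = 95·23 + 95 = 2280 ≡ 95 (mod 115).
So σ(0) = σ(23) while 0 ≠ 23, thus σ is not injective, hence not bijective.
Since σ is not bijective, we find the least positive k with σ(k) = σ(0): this means 95k ≡ 0 (mod 115), i.e. 115 ∣ 95k. Since gcd(95, 115) = 5, dividing through by 5 this holds exactly when 23 ∣ 19k, and as gcd(19, 23) = 1, exactly when 23 ∣ k.
The smallest positive such k is 23.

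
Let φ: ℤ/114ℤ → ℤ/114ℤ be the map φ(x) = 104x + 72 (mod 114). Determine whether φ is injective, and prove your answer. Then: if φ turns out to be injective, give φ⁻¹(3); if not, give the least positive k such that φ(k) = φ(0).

57

We have gcd(104, 114) = 2 > 1. Taking s = 0 and t = 57: φ(0) = 72 and φ(57) = 104·57 + 72 = 6000 ≡ 72 (mod 114).
So φ(0) = φ(57) while 0 ≠ 57, thus φ is not injective.
Since φ is not injective, we find the least positive k with φ(k) = φ(0): this means 104k ≡ 0 (mod 114), i.e. 114 ∣ 104k. Since gcd(104, 114) = 2, dividing through by 2 this holds exactly when 57 ∣ 52k, and as gcd(52, 57) = 1, exactly when 57 ∣ k.
The smallest positive such k is 57.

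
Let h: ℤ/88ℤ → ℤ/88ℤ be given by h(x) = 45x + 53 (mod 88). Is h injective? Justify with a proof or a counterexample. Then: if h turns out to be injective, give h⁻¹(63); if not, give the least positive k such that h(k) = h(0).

10

Suppose h(a) = h(b) in ℤ/88ℤ. Then 45a + 53 ≡ 45b + 53 (mod 88), therefore 45(a − b) ≡ 0 (mod 88).
Since gcd(45, 88) = 1, 45 is invertible modulo 88, thus a − b ≡ 0 (mod 88), i.e. a = b.
Therefore h is injective.
We now compute 45⁻¹ mod 88 explicitly. Euclid's algorithm: 88 = 1·45 + 43, 45 = 1·43 + 2, 43 = 21·2 + 1; back-substituting gives 1 = 45·45 − 23·88, so 45⁻¹ ≡ 45 (mod 88).
Since h is injective, we compute h⁻¹(63): solve 45x + 53 ≡ 63 (mod 88), i.e. 45x ≡ 10 (mod 88).
Multiplying by 45⁻¹ = 45 gives x ≡ 45·10 = 450 = 5·88 + 10 ≡ 10 (mod 88).
Check: h(10) = 45·10 + 53 = 503 = 5·88 + 63 ≡ 63 (mod 88).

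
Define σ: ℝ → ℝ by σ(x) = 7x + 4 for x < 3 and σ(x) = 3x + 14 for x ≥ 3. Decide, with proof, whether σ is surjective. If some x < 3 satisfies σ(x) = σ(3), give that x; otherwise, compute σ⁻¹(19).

19/7

Both pieces are strictly increasing (slopes 7 and 3), so each is injective on its own interval.
The left piece maps (−∞, 3) onto (−∞, 25); the right piece maps [3, ∞) onto [23, ∞).
The union (−∞, 25) ∪ [23, ∞) covers ℝ, so σ is surjective.
For the follow-up: the images overlap, so an x < 3 with σ(x) = σ(3) exists. σ(3) = 23; solving 7x + 4 = 23 for x < 3 gives x = (23 − 4)/7 = 19/7.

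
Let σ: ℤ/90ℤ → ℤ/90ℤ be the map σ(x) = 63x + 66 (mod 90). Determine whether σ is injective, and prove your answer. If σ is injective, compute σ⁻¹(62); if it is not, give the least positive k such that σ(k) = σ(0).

10

Recall that σ is injective when σ(a) = σ(b) forces a = b.
We have gcd(63, 90) = 9 > 1. Taking a = 0 and b = 10: σ(0) = 66 and σ(10) = 63·10 + 66 = 696 ≡ 66 (mod 90).
So σ(0) = σ(10) while 0 ≠ 10, hence σ is not injective.
Since σ is not injective, we find the least positive k with σ(k) = σ(0): this means 63k ≡ 0 (mod 90), i.e. 90 ∣ 63k. Since gcd(63, 90) = 9, dividing through by 9 this holds exactly when 10 ∣ 7k, and as gcd(7, 10) = 1, exactly when 10 ∣ k.
The smallest positive such k is 10.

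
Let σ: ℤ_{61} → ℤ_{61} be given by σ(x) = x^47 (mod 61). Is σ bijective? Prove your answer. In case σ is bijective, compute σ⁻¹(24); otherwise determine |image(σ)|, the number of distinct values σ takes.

38

Since 61 is prime, the nonzero elements of ℤ_{61} form a cyclic group of order 60.
As gcd(47, 60) = 1, raising to the 47th power is a bijection on this group: if u^47 ≡ v^47 then (uv^{−1})^47 = 1, and the only element of order dividing gcd(47, 60) = 1 is 1, so u = v.
With σ(0) = 0 this makes σ injective on all of ℤ_{61}, hence bijective (finite equal-size domain and codomain). In particular σ is bijective.
Since σ is bijective, we find the preimage of 24. The inverse of x ↦ x^47 on (ℤ_{61})^× is x ↦ x^23, because 47·23 = 1081 = 18·60 + 1 ≡ 1 (mod 60) and x^{60} = 1 for x ≠ 0 (Fermat). So σ⁻¹(24) = 24^23 mod 61.
Repeated squaring mod 61: 24^1 ≡ 24, 24^2 ≡ 24² = 576 ≡ 27, 24^4 ≡ 27² = 729 ≡ 58, 24^8 ≡ 58² = 3364 ≡ 9, 24^16 ≡ 9² = 81 ≡ 20. Since 23 = 16 + 4 + 2 + 1, 24^23 ≡ 20·58·27·24: 20·58 = 1160 ≡ 1, then 1·27 = 27, then 27·24 = 648 ≡ 38. So 24^23 ≡ 38 (mod 61).
Hence σ⁻¹(24) = 38.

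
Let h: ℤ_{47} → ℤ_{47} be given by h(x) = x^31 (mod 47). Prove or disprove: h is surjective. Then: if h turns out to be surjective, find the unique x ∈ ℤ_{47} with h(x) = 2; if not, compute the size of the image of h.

Since 47 is prime, the nonzero elements of ℤ_{47} form a cyclic group of order 46.
As gcd(31, 46) = 1, raising to the 31st power is a bijection on this group: if a^31 ≡ b^31 then (ab^{−1})^31 = 1, and the only element of order dividing gcd(31, 46) = 1 is 1, so a = b.
With h(0) = 0 this makes h injective on all of ℤ_{47}, hence bijective (finite equal-size domain and codomain). In particular h is surjective.
Since h is surjective, we find the preimage of 2. The inverse of x ↦ x^31 on (ℤ_{47})^× is x ↦ x^3, because 31·3 = 93 = 2·46 + 1 ≡ 1 (mod 46) and x^{46} = 1 for x ≠ 0 (Fermat). So h⁻¹(2) = 2^3 mod 47.
Repeated squaring mod 47: 2^1 ≡ 2, 2^2 ≡ 2² = 4. Since 3 = 2 + 1, 2^3 ≡ 4·2: 4·2 = 8. So 2^3 ≡ 8 (mod 47).
Hence h⁻¹(2) = 8.

8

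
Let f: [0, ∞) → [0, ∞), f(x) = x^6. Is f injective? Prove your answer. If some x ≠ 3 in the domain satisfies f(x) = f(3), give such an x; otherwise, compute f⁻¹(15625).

5

On [0, ∞), x ↦ x^6 is strictly increasing, so f(x_1) = f(x_2) forces x_1 = x_2. Hence f is injective.
Since x ↦ x^6 is strictly increasing on [0, ∞), it is injective there, so no x ≠ 3 in the domain has f(x) = f(3). We therefore compute f⁻¹(15625) = 15625^{1/6} = 5 (indeed 5^6 = 15625).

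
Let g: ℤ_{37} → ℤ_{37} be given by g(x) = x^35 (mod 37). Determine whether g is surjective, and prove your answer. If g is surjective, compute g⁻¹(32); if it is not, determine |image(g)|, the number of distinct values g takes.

Since 37 is prime, the nonzero elements of ℤ_{37} form a cyclic group of order 36.
As gcd(35, 36) = 1, raising to the 35th power is a bijection on this group: if a^35 ≡ b^35 then (ab^{−1})^35 = 1, and the only element of order dividing gcd(35, 36) = 1 is 1, so a = b.
With g(0) = 0 this makes g injective on all of ℤ_{37}, hence bijective (finite equal-size domain and codomain). In particular g is surjective.
Since g is surjective, we find the preimage of 32. The inverse of x ↦ x^35 on (ℤ_{37})^× is x ↦ x^35, because 35·35 = 1225 = 34·36 + 1 ≡ 1 (mod 36) and x^{36} = 1 for x ≠ 0 (Fermat). So g⁻¹(32) = 32^35 mod 37.
Repeated squaring mod 37: 32^1 ≡ 32, 32^2 ≡ 32² = 1024 ≡ 25, 32^4 ≡ 25² = 625 ≡ 33, 32^8 ≡ 33² = 1089 ≡ 16, 32^16 ≡ 16² = 256 ≡ 34, 32^32 ≡ 34² = 1156 ≡ 9. Since 35 = 32 + 2 + 1, 32^35 ≡ 9·25·32: 9·25 = 225 ≡ 3, then 3·32 = 96 ≡ 22. So 32^35 ≡ 22 (mod 37).
Hence g⁻¹(32) = 22.

22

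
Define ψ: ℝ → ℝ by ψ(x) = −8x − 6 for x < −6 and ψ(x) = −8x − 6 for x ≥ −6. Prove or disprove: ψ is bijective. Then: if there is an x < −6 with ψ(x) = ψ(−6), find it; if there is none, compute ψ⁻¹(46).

Both pieces are strictly decreasing (slopes −8 and −8), so each is injective on its own interval.
The left piece maps (−∞, −6) onto (42, ∞); the right piece maps [−6, ∞) onto (−∞, 42].
Since 42 = 42, the images partition ℝ: ψ is injective and surjective, hence bijective.
Because the two images are disjoint, no x < −6 has ψ(x) = ψ(−6), so we compute ψ⁻¹(46): 46 lies in (42, ∞), so solve −8x − 6 = 46: x = (46 + 6)/(−8) = −13/2.

-13/2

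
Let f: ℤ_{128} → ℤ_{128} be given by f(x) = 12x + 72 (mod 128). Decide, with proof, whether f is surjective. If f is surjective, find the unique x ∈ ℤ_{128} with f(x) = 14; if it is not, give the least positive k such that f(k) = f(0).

Since gcd(12, 128) = 4, we have 12x ≡ 0 (mod 4) for all x, so f(x) ≡ 0 (mod 4).
But 1 ≢ 0 (mod 4), so 1 ∈ ℤ_{128} has no preimage. Therefore f is not surjective.
Since f is not surjective, we find the least positive k with f(k) = f(0): this means 12k ≡ 0 (mod 128), i.e. 128 ∣ 12k. Since gcd(12, 128) = 4, dividing through by 4 this holds exactly when 32 ∣ 3k, and as gcd(3, 32) = 1, exactly when 32 ∣ k.
The smallest positive such k is 32.

32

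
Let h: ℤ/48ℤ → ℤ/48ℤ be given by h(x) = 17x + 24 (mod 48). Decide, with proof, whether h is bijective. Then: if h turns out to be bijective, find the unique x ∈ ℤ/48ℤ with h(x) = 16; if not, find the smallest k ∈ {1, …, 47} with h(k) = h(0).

8

By definition, h is injective when h(a) = h(b) forces a = b.
Suppose h(a) = h(b) in ℤ/48ℤ. Then 17a + 24 ≡ 17b + 24 (mod 48), hence 17(a − b) ≡ 0 (mod 48).
Since gcd(17, 48) = 1, 17 is invertible modulo 48, therefore a − b ≡ 0 (mod 48), i.e. a = b.
We now compute 17⁻¹ mod 48 explicitly. Euclid's algorithm: 48 = 2·17 + 14, 17 = 1·14 + 3, 14 = 4·3 + 2, 3 = 1·2 + 1; back-substituting gives 1 = 17·17 − 6·48, so 17⁻¹ ≡ 17 (mod 48).
Then y ↦ 17(y − 24) is a two-sided inverse to h, so every y ∈ ℤ/48ℤ has a preimage.
Hence h is bijective.
Since h is bijective, we find h⁻¹(16): we need 17x ≡ 16 − 24 ≡ 40 (mod 48). Using 17⁻¹ = 17: x ≡ 17·40 = 680 = 14·48 + 8, so x = 8.
Check: h(8) = 17·8 + 24 = 160 = 3·48 + 16 ≡ 16 (mod 48).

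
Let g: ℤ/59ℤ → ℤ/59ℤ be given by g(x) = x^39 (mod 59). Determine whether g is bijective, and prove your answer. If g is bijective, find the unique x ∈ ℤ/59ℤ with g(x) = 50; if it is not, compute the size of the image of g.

38

Since 59 is prime, the nonzero elements of ℤ/59ℤ form a cyclic group of order 58.
As gcd(39, 58) = 1, raising to the 39th power is a bijection on this group: if s^39 ≡ t^39 then (st^{−1})^39 = 1, and the only element of order dividing gcd(39, 58) = 1 is 1, so s = t.
With g(0) = 0 this makes g injective on all of ℤ/59ℤ, hence bijective (finite equal-size domain and codomain). In particular g is bijective.
Since g is bijective, we find the preimage of 50. The inverse of x ↦ x^39 on (ℤ/59ℤ)^× is x ↦ x^3, because 39·3 = 117 = 2·58 + 1 ≡ 1 (mod 58) and x^{58} = 1 for x ≠ 0 (Fermat). So g⁻¹(50) = 50^3 mod 59.
Repeated squaring mod 59: 50^1 ≡ 50, 50^2 ≡ 50² = 2500 ≡ 22. Since 3 = 2 + 1, 50^3 ≡ 22·50: 22·50 = 1100 ≡ 38. So 50^3 ≡ 38 (mod 59).
Hence g⁻¹(50) = 38.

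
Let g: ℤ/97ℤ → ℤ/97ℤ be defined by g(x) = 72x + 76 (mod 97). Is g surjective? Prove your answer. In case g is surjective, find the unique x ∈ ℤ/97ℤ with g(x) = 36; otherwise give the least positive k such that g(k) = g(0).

21

Recall: g is surjective if every y in the codomain equals g(x) for some x in the domain.
Since gcd(72, 97) = 1, 72 is invertible modulo 97. Euclid's algorithm: 97 = 1·72 + 25, 72 = 2·25 + 22, 25 = 1·22 + 3, 22 = 7·3 + 1; back-substituting gives 1 = 31·72 − 23·97, so 72⁻¹ ≡ 31 (mod 97).
Then y ↦ 31(y − 76) is a two-sided inverse to g, so every y ∈ ℤ/97ℤ has a preimage.
Hence g is surjective.
Since g is surjective, we find g⁻¹(36): we need 72x ≡ 36 − 76 ≡ 57 (mod 97). Using 72⁻¹ = 31: x ≡ 31·57 = 1767 = 18·97 + 21, so x = 21.
Check: g(21) = 72·21 + 76 = 1588 = 16·97 + 36 ≡ 36 (mod 97).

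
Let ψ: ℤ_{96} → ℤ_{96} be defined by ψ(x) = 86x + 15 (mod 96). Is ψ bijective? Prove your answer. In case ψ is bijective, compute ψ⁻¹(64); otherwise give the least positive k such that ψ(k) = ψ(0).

48

We have gcd(86, 96) = 2 > 1. Taking s = 0 and t = 48: ψ(0) = 15 and ψ(48) = 86·48 + 15 = 4143 ≡ 15 (mod 96).
So ψ(0) = ψ(48) while 0 ≠ 48, therefore ψ is not injective, hence not bijective.
Since ψ is not bijective, we find the least positive k with ψ(k) = ψ(0): this means 86k ≡ 0 (mod 96), i.e. 96 ∣ 86k. Since gcd(86, 96) = 2, dividing through by 2 this holds exactly when 48 ∣ 43k, and as gcd(43, 48) = 1, exactly when 48 ∣ k.
The smallest positive such k is 48.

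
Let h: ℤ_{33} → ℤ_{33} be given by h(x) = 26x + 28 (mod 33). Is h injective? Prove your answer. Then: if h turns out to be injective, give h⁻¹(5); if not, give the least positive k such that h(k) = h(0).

8

Suppose h(x_1) = h(x_2) in ℤ_{33}. Then 26x_1 + 28 ≡ 26x_2 + 28 (mod 33), thus 26(x_1 − x_2) ≡ 0 (mod 33).
Since gcd(26, 33) = 1, 26 is invertible modulo 33, hence x_1 − x_2 ≡ 0 (mod 33), i.e. x_1 = x_2.
Hence h is injective.
We now compute 26⁻¹ mod 33 explicitly. Euclid's algorithm: 33 = 1·26 + 7, 26 = 3·7 + 5, 7 = 1·5 + 2, 5 = 2·2 + 1; back-substituting gives 1 = 14·26 − 11·33, so 26⁻¹ ≡ 14 (mod 33).
Since h is injective, we find h⁻¹(5): we need 26x ≡ 5 − 28 ≡ 10 (mod 33). Using 26⁻¹ = 14: x ≡ 14·10 = 140 = 4·33 + 8, so x = 8.
Check: h(8) = 26·8 + 28 = 236 = 7·33 + 5 ≡ 5 (mod 33).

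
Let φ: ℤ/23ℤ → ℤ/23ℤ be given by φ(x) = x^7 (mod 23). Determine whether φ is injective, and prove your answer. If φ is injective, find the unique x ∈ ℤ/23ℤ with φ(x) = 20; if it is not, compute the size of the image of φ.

17

Since 23 is prime, the nonzero elements of ℤ/23ℤ form a cyclic group of order 22.
As gcd(7, 22) = 1, raising to the 7th power is a bijection on this group: if x_1^7 ≡ x_2^7 then (x_1x_2^{−1})^7 = 1, and the only element of order dividing gcd(7, 22) = 1 is 1, so x_1 = x_2.
With φ(0) = 0 this makes φ injective on all of ℤ/23ℤ, hence bijective (finite equal-size domain and codomain). In particular φ is injective.
Since φ is injective, we find the preimage of 20. The inverse of x ↦ x^7 on (ℤ/23ℤ)^× is x ↦ x^19, because 7·19 = 133 = 6·22 + 1 ≡ 1 (mod 22) and x^{22} = 1 for x ≠ 0 (Fermat). So φ⁻¹(20) = 20^19 mod 23.
Repeated squaring mod 23: 20^1 ≡ 20, 20^2 ≡ 20² = 400 ≡ 9, 20^4 ≡ 9² = 81 ≡ 12, 20^8 ≡ 12² = 144 ≡ 6, 20^16 ≡ 6² = 36 ≡ 13. Since 19 = 16 + 2 + 1, 20^19 ≡ 13·9·20: 13·9 = 117 ≡ 2, then 2·20 = 40 ≡ 17. So 20^19 ≡ 17 (mod 23).
Hence φ⁻¹(20) = 17.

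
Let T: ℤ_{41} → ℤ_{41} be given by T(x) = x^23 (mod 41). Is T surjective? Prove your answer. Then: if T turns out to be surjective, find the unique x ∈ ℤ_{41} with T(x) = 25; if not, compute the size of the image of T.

31

Since 41 is prime, the nonzero elements of ℤ_{41} form a cyclic group of order 40.
As gcd(23, 40) = 1, raising to the 23rd power is a bijection on this group: if a^23 ≡ b^23 then (ab^{−1})^23 = 1, and the only element of order dividing gcd(23, 40) = 1 is 1, so a = b.
With T(0) = 0 this makes T injective on all of ℤ_{41}, hence bijective (finite equal-size domain and codomain). In particular T is surjective.
Since T is surjective, we find the preimage of 25. The inverse of x ↦ x^23 on (ℤ_{41})^× is x ↦ x^7, because 23·7 = 161 = 4·40 + 1 ≡ 1 (mod 40) and x^{40} = 1 for x ≠ 0 (Fermat). So T⁻¹(25) = 25^7 mod 41.
Repeated squaring mod 41: 25^1 ≡ 25, 25^2 ≡ 25² = 625 ≡ 10, 25^4 ≡ 10² = 100 ≡ 18. Since 7 = 4 + 2 + 1, 25^7 ≡ 18·10·25: 18·10 = 180 ≡ 16, then 16·25 = 400 ≡ 31. So 25^7 ≡ 31 (mod 41).
Hence T⁻¹(25) = 31.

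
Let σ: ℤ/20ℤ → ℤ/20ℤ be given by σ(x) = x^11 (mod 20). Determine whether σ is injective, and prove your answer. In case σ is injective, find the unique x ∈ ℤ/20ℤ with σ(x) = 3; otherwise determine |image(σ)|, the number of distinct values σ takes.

15

σ(0) = 0^11 = 0.
σ(10): Repeated squaring mod 20: 10^1 ≡ 10, 10^2 ≡ 10² = 100 ≡ 0, 10^4 ≡ 0² = 0, 10^8 ≡ 0² = 0. Since 11 = 8 + 2 + 1, 10^11 ≡ 0·0·10: 0·0 = 0, then 0·10 = 0. So 10^11 ≡ 0 (mod 20).
So σ(0) = σ(10) = 0 while 0 ≠ 10, so σ is not injective.
Since σ is not injective, we determine |image(σ)|. Computing x^11 mod 20 for each x (by repeated squaring, reducing mod 20 at every step), the values σ(0), σ(1), …, σ(19) are: 0, 1, 8, 7, 4, 5, 16, 3, 12, 9, 0, 11, 8, 17, 4, 15, 16, 13, 12, 19.
The distinct values are {0, 1, 3, 4, 5, 7, 8, 9, 11, 12, 13, 15, 16, 17, 19}; there are 15 of them.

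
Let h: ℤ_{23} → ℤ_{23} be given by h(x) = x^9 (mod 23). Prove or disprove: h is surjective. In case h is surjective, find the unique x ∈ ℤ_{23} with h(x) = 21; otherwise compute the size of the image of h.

Since 23 is prime, the nonzero elements of ℤ_{23} form a cyclic group of order 22.
As gcd(9, 22) = 1, raising to the 9th power is a bijection on this group: if u^9 ≡ v^9 then (uv^{−1})^9 = 1, and the only element of order dividing gcd(9, 22) = 1 is 1, so u = v.
With h(0) = 0 this makes h injective on all of ℤ_{23}, hence bijective (finite equal-size domain and codomain). In particular h is surjective.
Since h is surjective, we find the preimage of 21. The inverse of x ↦ x^9 on (ℤ_{23})^× is x ↦ x^5, because 9·5 = 45 = 2·22 + 1 ≡ 1 (mod 22) and x^{22} = 1 for x ≠ 0 (Fermat). So h⁻¹(21) = 21^5 mod 23.
Repeated squaring mod 23: 21^1 ≡ 21, 21^2 ≡ 21² = 441 ≡ 4, 21^4 ≡ 4² = 16. Since 5 = 4 + 1, 21^5 ≡ 16·21: 16·21 = 336 ≡ 14. So 21^5 ≡ 14 (mod 23).
Hence h⁻¹(21) = 14.

14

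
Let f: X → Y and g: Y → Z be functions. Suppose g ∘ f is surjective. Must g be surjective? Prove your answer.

Let c ∈ Z. Since g ∘ f is surjective, some a ∈ X has g(f(a)) = c. Then b = f(a) ∈ Y satisfies g(b) = c. So g is surjective.

surjective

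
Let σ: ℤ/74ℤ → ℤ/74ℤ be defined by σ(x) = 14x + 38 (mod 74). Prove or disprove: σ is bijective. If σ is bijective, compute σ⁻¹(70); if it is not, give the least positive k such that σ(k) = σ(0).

37

We have gcd(14, 74) = 2 > 1. Taking a = 0 and b = 37: σ(0) = 38 and σ(37) = 14·37 + 38 = 556 ≡ 38 (mod 74).
So σ(0) = σ(37) while 0 ≠ 37, thus σ is not injective, hence not bijective.
Since σ is not bijective, we find the least positive k with σ(k) = σ(0): this means 14k ≡ 0 (mod 74), i.e. 74 ∣ 14k. Since gcd(14, 74) = 2, dividing through by 2 this holds exactly when 37 ∣ 7k, and as gcd(7, 37) = 1, exactly when 37 ∣ k.
The smallest positive such k is 37.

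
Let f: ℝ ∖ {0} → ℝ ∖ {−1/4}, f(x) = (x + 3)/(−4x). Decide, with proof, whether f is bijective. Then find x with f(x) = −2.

3/7

Suppose f(s) = f(t). Cross-multiplying: (s + 3)(−4t) = (t + 3)(−4s).
Expanding both sides and cancelling the symmetric terms leaves 12·(s − t) = 0. Since 12 ≠ 0, s = t. Therefore f is injective.
For any y ≠ −1/4, solving y(−4x) = x + 3 for x gives a well-defined x ≠ 0. So f is surjective.
Thus f is bijective.
Solving f(x) = −2: cross-multiplying gives x + 3 = −2(−4x), which rearranges to −7x = −3, so x = 3/7.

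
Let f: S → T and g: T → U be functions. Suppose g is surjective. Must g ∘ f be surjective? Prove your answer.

No. Take S = {0}, T = U = {0, 1, 2, 3}, f(0) = 0, and g = identity (surjective).
Then (g ∘ f)(0) = 0, and 3 ∈ U has no preimage under g ∘ f, so g ∘ f is not surjective.

not surjective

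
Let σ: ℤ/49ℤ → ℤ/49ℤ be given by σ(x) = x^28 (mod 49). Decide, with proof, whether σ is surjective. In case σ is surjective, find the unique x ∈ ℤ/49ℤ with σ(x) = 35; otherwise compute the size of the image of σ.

4

σ(3): Repeated squaring mod 49: 3^1 ≡ 3, 3^2 ≡ 3² = 9, 3^4 ≡ 9² = 81 ≡ 32, 3^8 ≡ 32² = 1024 ≡ 44, 3^16 ≡ 44² = 1936 ≡ 25. Since 28 = 16 + 8 + 4, 3^28 ≡ 25·44·32: 25·44 = 1100 ≡ 22, then 22·32 = 704 ≡ 18. So 3^28 ≡ 18 (mod 49).
σ(4): Repeated squaring mod 49: 4^1 ≡ 4, 4^2 ≡ 4² = 16, 4^4 ≡ 16² = 256 ≡ 11, 4^8 ≡ 11² = 121 ≡ 23, 4^16 ≡ 23² = 529 ≡ 39. Since 28 = 16 + 8 + 4, 4^28 ≡ 39·23·11: 39·23 = 897 ≡ 15, then 15·11 = 165 ≡ 18. So 4^28 ≡ 18 (mod 49).
So σ(3) = σ(4) = 18 while 3 ≠ 4, therefore σ is not injective.
A non-injective map from the 49-element set ℤ/49ℤ to itself takes at most 48 distinct values, so it cannot be surjective. Therefore σ is not surjective.
Since σ is not surjective, we determine |image(σ)|. Computing x^28 mod 49 for each x (by repeated squaring, reducing mod 49 at every step), the values σ(0), σ(1), …, σ(48) are: 0, 1, 30, 18, 18, 30, 1, 0, 1, 30, 18, 18, 30, 1, 0, 1, 30, 18, 18, 30, 1, 0, 1, 30, 18, 18, 30, 1, 0, 1, 30, 18, 18, 30, 1, 0, 1, 30, 18, 18, 30, 1, 0, 1, 30, 18, 18, 30, 1.
The distinct values are {0, 1, 18, 30}; there are 4 of them.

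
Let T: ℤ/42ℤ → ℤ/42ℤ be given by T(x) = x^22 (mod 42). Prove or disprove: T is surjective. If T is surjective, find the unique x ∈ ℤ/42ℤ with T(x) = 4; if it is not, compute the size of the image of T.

T(4): Repeated squaring mod 42: 4^1 ≡ 4, 4^2 ≡ 4² = 16, 4^4 ≡ 16² = 256 ≡ 4, 4^8 ≡ 4² = 16, 4^16 ≡ 16² = 256 ≡ 4. Since 22 = 16 + 4 + 2, 4^22 ≡ 4·4·16: 4·4 = 16, then 16·16 = 256 ≡ 4. So 4^22 ≡ 4 (mod 42).
T(10): Repeated squaring mod 42: 10^1 ≡ 10, 10^2 ≡ 10² = 100 ≡ 16, 10^4 ≡ 16² = 256 ≡ 4, 10^8 ≡ 4² = 16, 10^16 ≡ 16² = 256 ≡ 4. Since 22 = 16 + 4 + 2, 10^22 ≡ 4·4·16: 4·4 = 16, then 16·16 = 256 ≡ 4. So 10^22 ≡ 4 (mod 42).
So T(4) = T(10) = 4 while 4 ≠ 10, therefore T is not injective.
A non-injective map from the 42-element set ℤ/42ℤ to itself takes at most 41 distinct values, so it cannot be surjective. Hence T is not surjective.
Since T is not surjective, we determine |image(T)|. Computing x^22 mod 42 for each x (by repeated squaring, reducing mod 42 at every step), the values T(0), T(1), …, T(41) are: 0, 1, 16, 39, 4, 37, 36, 7, 22, 9, 4, 25, 30, 1, 28, 15, 16, 25, 18, 37, 22, 21, 22, 37, 18, 25, 16, 15, 28, 1, 30, 25, 4, 9, 22, 7, 36, 37, 4, 39, 16, 1.
The distinct values are {0, 1, 4, 7, 9, 15, 16, 18, 21, 22, 25, 28, 30, 36, 37, 39}; there are 16 of them.

16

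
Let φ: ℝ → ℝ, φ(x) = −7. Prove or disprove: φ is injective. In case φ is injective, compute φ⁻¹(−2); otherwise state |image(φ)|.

1

φ(0) = −7 = φ(1) with 0 ≠ 1, so φ is not injective.
Since φ is not injective, we state |image(φ)|: the image of φ is {−7}, which has 1 element.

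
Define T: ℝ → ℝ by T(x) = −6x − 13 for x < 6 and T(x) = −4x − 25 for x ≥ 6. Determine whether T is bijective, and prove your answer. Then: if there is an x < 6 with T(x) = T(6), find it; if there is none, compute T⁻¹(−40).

Both pieces are strictly decreasing (slopes −6 and −4), so each is injective on its own interval.
The left piece maps (−∞, 6) onto (−49, ∞); the right piece maps [6, ∞) onto (−∞, −49].
Since −49 = −49, the images partition ℝ: T is injective and surjective, hence bijective.
Because the two images are disjoint, no x < 6 has T(x) = T(6), so we compute T⁻¹(−40): −40 lies in (−49, ∞), so solve −6x − 13 = −40: x = (−40 + 13)/(−6) = 9/2.

9/2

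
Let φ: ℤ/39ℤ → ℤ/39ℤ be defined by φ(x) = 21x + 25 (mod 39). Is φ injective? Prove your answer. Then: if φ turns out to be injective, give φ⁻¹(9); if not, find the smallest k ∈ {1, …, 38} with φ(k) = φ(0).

We have gcd(21, 39) = 3 > 1. Taking u = 0 and v = 13: φ(0) = 25 and φ(13) = 21·13 + 25 = 298 ≡ 25 (mod 39).
So φ(0) = φ(13) while 0 ≠ 13, therefore φ is not injective.
Since φ is not injective, we find the least positive k with φ(k) = φ(0): this means 21k ≡ 0 (mod 39), i.e. 39 ∣ 21k. Since gcd(21, 39) = 3, dividing through by 3 this holds exactly when 13 ∣ 7k, and as gcd(7, 13) = 1, exactly when 13 ∣ k.
The smallest positive such k is 13.

13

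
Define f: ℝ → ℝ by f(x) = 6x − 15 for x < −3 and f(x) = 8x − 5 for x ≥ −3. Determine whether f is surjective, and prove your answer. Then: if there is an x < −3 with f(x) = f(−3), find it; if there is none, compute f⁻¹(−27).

-11/4

Both pieces are strictly increasing (slopes 6 and 8), so each is injective on its own interval.
The left piece maps (−∞, −3) onto (−∞, −33); the right piece maps [−3, ∞) onto [−29, ∞).
The union (−∞, −33) ∪ [−29, ∞) omits the interval between −33 and −29; in particular −33 has no preimage. So f is not surjective.
Because the two images are disjoint, no x < −3 has f(x) = f(−3), so we compute f⁻¹(−27): −27 lies in [−29, ∞), so solve 8x − 5 = −27: x = (−27 + 5)/8 = −11/4.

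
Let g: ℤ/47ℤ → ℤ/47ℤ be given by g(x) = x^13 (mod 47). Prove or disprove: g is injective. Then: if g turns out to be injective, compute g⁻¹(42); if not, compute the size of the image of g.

Since 47 is prime, the nonzero elements of ℤ/47ℤ form a cyclic group of order 46.
As gcd(13, 46) = 1, raising to the 13th power is a bijection on this group: if x_1^13 ≡ x_2^13 then (x_1x_2^{−1})^13 = 1, and the only element of order dividing gcd(13, 46) = 1 is 1, so x_1 = x_2.
With g(0) = 0 this makes g injective on all of ℤ/47ℤ, hence bijective (finite equal-size domain and codomain). In particular g is injective.
Since g is injective, we find the preimage of 42. The inverse of x ↦ x^13 on (ℤ/47ℤ)^× is x ↦ x^39, because 13·39 = 507 = 11·46 + 1 ≡ 1 (mod 46) and x^{46} = 1 for x ≠ 0 (Fermat). So g⁻¹(42) = 42^39 mod 47.
Repeated squaring mod 47: 42^1 ≡ 42, 42^2 ≡ 42² = 1764 ≡ 25, 42^4 ≡ 25² = 625 ≡ 14, 42^8 ≡ 14² = 196 ≡ 8, 42^16 ≡ 8² = 64 ≡ 17, 42^32 ≡ 17² = 289 ≡ 7. Since 39 = 32 + 4 + 2 + 1, 42^39 ≡ 7·14·25·42: 7·14 = 98 ≡ 4, then 4·25 = 100 ≡ 6, then 6·42 = 252 ≡ 17. So 42^39 ≡ 17 (mod 47).
Hence g⁻¹(42) = 17.

17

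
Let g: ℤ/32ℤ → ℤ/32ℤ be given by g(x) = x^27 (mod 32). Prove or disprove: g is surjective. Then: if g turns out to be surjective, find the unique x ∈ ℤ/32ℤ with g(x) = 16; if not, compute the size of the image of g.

17

g(0) = 0^27 = 0.
g(2): Repeated squaring mod 32: 2^1 ≡ 2, 2^2 ≡ 2² = 4, 2^4 ≡ 4² = 16, 2^8 ≡ 16² = 256 ≡ 0, 2^16 ≡ 0² = 0. Since 27 = 16 + 8 + 2 + 1, 2^27 ≡ 0·0·4·2: 0·0 = 0, then 0·4 = 0, then 0·2 = 0. So 2^27 ≡ 0 (mod 32).
So g(0) = g(2) = 0 while 0 ≠ 2, thus g is not injective.
A non-injective map from the 32-element set ℤ/32ℤ to itself takes at most 31 distinct values, so it cannot be surjective. Hence g is not surjective.
Since g is not surjective, we determine |image(g)|. Computing x^27 mod 32 for each x (by repeated squaring, reducing mod 32 at every step), the values g(0), g(1), …, g(31) are: 0, 1, 0, 27, 0, 29, 0, 23, 0, 25, 0, 19, 0, 21, 0, 15, 0, 17, 0, 11, 0, 13, 0, 7, 0, 9, 0, 3, 0, 5, 0, 31.
The distinct values are {0, 1, 3, 5, 7, 9, 11, 13, 15, 17, 19, 21, 23, 25, 27, 29, 31}; there are 17 of them.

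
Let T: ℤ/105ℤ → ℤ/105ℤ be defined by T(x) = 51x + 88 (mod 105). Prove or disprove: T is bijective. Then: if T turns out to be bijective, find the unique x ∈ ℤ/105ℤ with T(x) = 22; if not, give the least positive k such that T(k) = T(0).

Recall: T is injective when T(u) = T(v) forces u = v.
We have gcd(51, 105) = 3 > 1. Taking u = 0 and v = 35: T(0) = 88 and T(35) = 51·35 + 88 = 1873 ≡ 88 (mod 105).
So T(0) = T(35) while 0 ≠ 35, therefore T is not injective, hence not bijective.
Since T is not bijective, we find the least positive k with T(k) = T(0): this means 51k ≡ 0 (mod 105), i.e. 105 ∣ 51k. Since gcd(51, 105) = 3, dividing through by 3 this holds exactly when 35 ∣ 17k, and as gcd(17, 35) = 1, exactly when 35 ∣ k.
The smallest positive such k is 35.

35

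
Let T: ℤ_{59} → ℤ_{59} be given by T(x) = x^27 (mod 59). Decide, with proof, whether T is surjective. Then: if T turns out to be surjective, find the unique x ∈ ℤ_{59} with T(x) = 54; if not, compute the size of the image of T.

Since 59 is prime, the nonzero elements of ℤ_{59} form a cyclic group of order 58.
As gcd(27, 58) = 1, raising to the 27th power is a bijection on this group: if a^27 ≡ b^27 then (ab^{−1})^27 = 1, and the only element of order dividing gcd(27, 58) = 1 is 1, so a = b.
With T(0) = 0 this makes T injective on all of ℤ_{59}, hence bijective (finite equal-size domain and codomain). In particular T is surjective.
Since T is surjective, we find the preimage of 54. The inverse of x ↦ x^27 on (ℤ_{59})^× is x ↦ x^43, because 27·43 = 1161 = 20·58 + 1 ≡ 1 (mod 58) and x^{58} = 1 for x ≠ 0 (Fermat). So T⁻¹(54) = 54^43 mod 59.
Repeated squaring mod 59: 54^1 ≡ 54, 54^2 ≡ 54² = 2916 ≡ 25, 54^4 ≡ 25² = 625 ≡ 35, 54^8 ≡ 35² = 1225 ≡ 45, 54^16 ≡ 45² = 2025 ≡ 19, 54^32 ≡ 19² = 361 ≡ 7. Since 43 = 32 + 8 + 2 + 1, 54^43 ≡ 7·45·25·54: 7·45 = 315 ≡ 20, then 20·25 = 500 ≡ 28, then 28·54 = 1512 ≡ 37. So 54^43 ≡ 37 (mod 59).
Hence T⁻¹(54) = 37.

37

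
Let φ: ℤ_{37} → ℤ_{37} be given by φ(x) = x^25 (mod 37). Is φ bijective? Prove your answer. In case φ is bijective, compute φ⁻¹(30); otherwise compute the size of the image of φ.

4

Since 37 is prime, the nonzero elements of ℤ_{37} form a cyclic group of order 36.
As gcd(25, 36) = 1, raising to the 25th power is a bijection on this group: if a^25 ≡ b^25 then (ab^{−1})^25 = 1, and the only element of order dividing gcd(25, 36) = 1 is 1, so a = b.
With φ(0) = 0 this makes φ injective on all of ℤ_{37}, hence bijective (finite equal-size domain and codomain). In particular φ is bijective.
Since φ is bijective, we find the preimage of 30. The inverse of x ↦ x^25 on (ℤ_{37})^× is x ↦ x^13, because 25·13 = 325 = 9·36 + 1 ≡ 1 (mod 36) and x^{36} = 1 for x ≠ 0 (Fermat). So φ⁻¹(30) = 30^13 mod 37.
Repeated squaring mod 37: 30^1 ≡ 30, 30^2 ≡ 30² = 900 ≡ 12, 30^4 ≡ 12² = 144 ≡ 33, 30^8 ≡ 33² = 1089 ≡ 16. Since 13 = 8 + 4 + 1, 30^13 ≡ 16·33·30: 16·33 = 528 ≡ 10, then 10·30 = 300 ≡ 4. So 30^13 ≡ 4 (mod 37).
Hence φ⁻¹(30) = 4.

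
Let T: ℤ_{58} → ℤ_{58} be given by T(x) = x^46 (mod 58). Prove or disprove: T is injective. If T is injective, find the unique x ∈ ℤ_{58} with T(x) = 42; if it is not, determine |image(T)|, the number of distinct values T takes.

T(28): Repeated squaring mod 58: 28^1 ≡ 28, 28^2 ≡ 28² = 784 ≡ 30, 28^4 ≡ 30² = 900 ≡ 30, 28^8 ≡ 30² = 900 ≡ 30, 28^16 ≡ 30² = 900 ≡ 30, 28^32 ≡ 30² = 900 ≡ 30. Since 46 = 32 + 8 + 4 + 2, 28^46 ≡ 30·30·30·30: 30·30 = 900 ≡ 30, then 30·30 = 900 ≡ 30, then 30·30 = 900 ≡ 30. So 28^46 ≡ 30 (mod 58).
T(30): Repeated squaring mod 58: 30^1 ≡ 30, 30^2 ≡ 30² = 900 ≡ 30, 30^4 ≡ 30² = 900 ≡ 30, 30^8 ≡ 30² = 900 ≡ 30, 30^16 ≡ 30² = 900 ≡ 30, 30^32 ≡ 30² = 900 ≡ 30. Since 46 = 32 + 8 + 4 + 2, 30^46 ≡ 30·30·30·30: 30·30 = 900 ≡ 30, then 30·30 = 900 ≡ 30, then 30·30 = 900 ≡ 30. So 30^46 ≡ 30 (mod 58).
So T(28) = T(30) = 30 while 28 ≠ 30, hence T is not injective.
Since T is not injective, we determine |image(T)|. Computing x^46 mod 58 for each x (by repeated squaring, reducing mod 58 at every step), the values T(0), T(1), …, T(57) are: 0, 1, 42, 35, 24, 45, 20, 23, 22, 7, 34, 33, 28, 25, 38, 9, 54, 57, 4, 5, 36, 51, 52, 49, 16, 53, 6, 13, 30, 29, 30, 13, 6, 53, 16, 49, 52, 51, 36, 5, 4, 57, 54, 9, 38, 25, 28, 33, 34, 7, 22, 23, 20, 45, 24, 35, 42, 1.
The distinct values are {0, 1, 4, 5, 6, 7, 9, 13, 16, 20, 22, 23, 24, 25, 28, 29, 30, 33, 34, 35, 36, 38, 42, 45, 49, 51, 52, 53, 54, 57}; there are 30 of them.

30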